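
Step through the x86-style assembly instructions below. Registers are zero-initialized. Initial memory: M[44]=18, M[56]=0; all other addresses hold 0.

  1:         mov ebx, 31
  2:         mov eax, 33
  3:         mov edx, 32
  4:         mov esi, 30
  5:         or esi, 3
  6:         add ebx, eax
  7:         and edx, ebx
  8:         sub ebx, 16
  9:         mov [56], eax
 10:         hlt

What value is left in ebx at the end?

48

mov ebx, 31 → ebx=31
mov eax, 33 → eax=33
mov edx, 32 → edx=32
mov esi, 30 → esi=30
or esi, 3 → esi=30|3=31
add ebx, eax → ebx=31+33=64
and edx, ebx → edx=32&64=0
sub ebx, 16 → ebx=64-16=48
mov [56], eax → M[56]=33
halt.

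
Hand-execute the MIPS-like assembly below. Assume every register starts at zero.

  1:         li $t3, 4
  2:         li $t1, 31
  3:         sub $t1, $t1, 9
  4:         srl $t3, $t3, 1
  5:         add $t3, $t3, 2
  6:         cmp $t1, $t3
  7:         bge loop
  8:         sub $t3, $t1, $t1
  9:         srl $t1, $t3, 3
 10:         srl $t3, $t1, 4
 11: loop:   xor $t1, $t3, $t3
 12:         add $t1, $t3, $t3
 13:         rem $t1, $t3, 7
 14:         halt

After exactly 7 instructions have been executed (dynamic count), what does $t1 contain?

22

li $t3, 4 → $t3=4
li $t1, 31 → $t1=31
sub $t1, $t1, 9 → $t1=31-9=22
srl $t3, $t3, 1 → $t3=4>>1=2
add $t3, $t3, 2 → $t3=2+2=4
cmp $t1, $t3  (cmp 22,4)
bge loop: taken
After step 7: $t1 = 22.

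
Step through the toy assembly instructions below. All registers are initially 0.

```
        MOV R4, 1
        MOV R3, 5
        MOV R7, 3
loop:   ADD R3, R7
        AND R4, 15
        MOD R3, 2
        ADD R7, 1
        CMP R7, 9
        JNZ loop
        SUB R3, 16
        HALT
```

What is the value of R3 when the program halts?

after MOV R4, 1: R4=1
after MOV R3, 5: R3=5
after MOV R7, 3: R7=3
after ADD R3, R7: R3=5+3=8
after AND R4, 15: R4=1&15=1
after MOD R3, 2: R3=8%2=0
after ADD R7, 1: R7=3+1=4
CMP R7, 9  (cmp 4,9)
JNZ loop: taken
after ADD R3, R7: R3=0+4=4
after AND R4, 15: R4=1&15=1
after MOD R3, 2: R3=4%2=0
after ADD R7, 1: R7=4+1=5
CMP R7, 9  (cmp 5,9)
JNZ loop: taken
after ADD R3, R7: R3=0+5=5
after AND R4, 15: R4=1&15=1
after MOD R3, 2: R3=5%2=1
after ADD R7, 1: R7=5+1=6
CMP R7, 9  (cmp 6,9)
JNZ loop: taken
after ADD R3, R7: R3=1+6=7
after AND R4, 15: R4=1&15=1
after MOD R3, 2: R3=7%2=1
after ADD R7, 1: R7=6+1=7
CMP R7, 9  (cmp 7,9)
JNZ loop: taken
after ADD R3, R7: R3=1+7=8
after AND R4, 15: R4=1&15=1
after MOD R3, 2: R3=8%2=0
after ADD R7, 1: R7=7+1=8
CMP R7, 9  (cmp 8,9)
JNZ loop: taken
after ADD R3, R7: R3=0+8=8
after AND R4, 15: R4=1&15=1
after MOD R3, 2: R3=8%2=0
after ADD R7, 1: R7=8+1=9
CMP R7, 9  (cmp 9,9)
JNZ loop: not taken
after SUB R3, 16: R3=0-16=-16
halt.

-16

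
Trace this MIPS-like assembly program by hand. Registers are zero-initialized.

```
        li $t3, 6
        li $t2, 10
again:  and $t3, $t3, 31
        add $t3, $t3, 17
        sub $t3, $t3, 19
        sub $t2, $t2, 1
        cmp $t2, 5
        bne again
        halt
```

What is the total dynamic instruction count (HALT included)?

33

$t3=6
$t2=10
$t3=6&31=6
$t3=6+17=23
$t3=23-19=4
$t2=10-1=9
cmp $t2, 5  (cmp 9,5)
bne again: taken
$t3=4&31=4
$t3=4+17=21
$t3=21-19=2
$t2=9-1=8
cmp $t2, 5  (cmp 8,5)
bne again: taken
$t3=2&31=2
$t3=2+17=19
$t3=19-19=0
$t2=8-1=7
cmp $t2, 5  (cmp 7,5)
bne again: taken
$t3=0&31=0
$t3=0+17=17
$t3=17-19=-2
$t2=7-1=6
cmp $t2, 5  (cmp 6,5)
bne again: taken
$t3=(-2)&31=30
$t3=30+17=47
$t3=47-19=28
$t2=6-1=5
cmp $t2, 5  (cmp 5,5)
bne again: not taken
halt.
Total executed instructions: 33.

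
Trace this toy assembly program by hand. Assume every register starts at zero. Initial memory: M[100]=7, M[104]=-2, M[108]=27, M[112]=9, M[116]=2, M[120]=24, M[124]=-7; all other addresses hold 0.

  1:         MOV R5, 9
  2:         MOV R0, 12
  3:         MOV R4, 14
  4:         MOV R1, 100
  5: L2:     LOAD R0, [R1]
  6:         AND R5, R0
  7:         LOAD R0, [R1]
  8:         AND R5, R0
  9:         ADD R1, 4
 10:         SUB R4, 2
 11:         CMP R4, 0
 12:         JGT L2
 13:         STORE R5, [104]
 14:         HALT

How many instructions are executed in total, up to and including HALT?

62

after MOV R5, 9: R5=9
after MOV R0, 12: R0=12
after MOV R4, 14: R4=14
after MOV R1, 100: R1=100
after LOAD R0, [R1]: R0=M[100]=7
after AND R5, R0: R5=9&7=1
after LOAD R0, [R1]: R0=M[100]=7
after AND R5, R0: R5=1&7=1
after ADD R1, 4: R1=100+4=104
after SUB R4, 2: R4=14-2=12
CMP R4, 0  (cmp 12,0)
JGT L2: taken
after LOAD R0, [R1]: R0=M[104]=-2
after AND R5, R0: R5=1&(-2)=0
after LOAD R0, [R1]: R0=M[104]=-2
after AND R5, R0: R5=0&(-2)=0
after ADD R1, 4: R1=104+4=108
after SUB R4, 2: R4=12-2=10
CMP R4, 0  (cmp 10,0)
JGT L2: taken
after LOAD R0, [R1]: R0=M[108]=27
after AND R5, R0: R5=0&27=0
after LOAD R0, [R1]: R0=M[108]=27
after AND R5, R0: R5=0&27=0
after ADD R1, 4: R1=108+4=112
after SUB R4, 2: R4=10-2=8
CMP R4, 0  (cmp 8,0)
JGT L2: taken
after LOAD R0, [R1]: R0=M[112]=9
after AND R5, R0: R5=0&9=0
after LOAD R0, [R1]: R0=M[112]=9
after AND R5, R0: R5=0&9=0
after ADD R1, 4: R1=112+4=116
after SUB R4, 2: R4=8-2=6
CMP R4, 0  (cmp 6,0)
JGT L2: taken
after LOAD R0, [R1]: R0=M[116]=2
after AND R5, R0: R5=0&2=0
after LOAD R0, [R1]: R0=M[116]=2
after AND R5, R0: R5=0&2=0
after ADD R1, 4: R1=116+4=120
after SUB R4, 2: R4=6-2=4
CMP R4, 0  (cmp 4,0)
JGT L2: taken
after LOAD R0, [R1]: R0=M[120]=24
after AND R5, R0: R5=0&24=0
after LOAD R0, [R1]: R0=M[120]=24
after AND R5, R0: R5=0&24=0
after ADD R1, 4: R1=120+4=124
after SUB R4, 2: R4=4-2=2
CMP R4, 0  (cmp 2,0)
JGT L2: taken
after LOAD R0, [R1]: R0=M[124]=-7
after AND R5, R0: R5=0&(-7)=0
after LOAD R0, [R1]: R0=M[124]=-7
after AND R5, R0: R5=0&(-7)=0
after ADD R1, 4: R1=124+4=128
after SUB R4, 2: R4=2-2=0
CMP R4, 0  (cmp 0,0)
JGT L2: not taken
STORE R5, [104] → M[104]=0
halt.
Total executed instructions: 62.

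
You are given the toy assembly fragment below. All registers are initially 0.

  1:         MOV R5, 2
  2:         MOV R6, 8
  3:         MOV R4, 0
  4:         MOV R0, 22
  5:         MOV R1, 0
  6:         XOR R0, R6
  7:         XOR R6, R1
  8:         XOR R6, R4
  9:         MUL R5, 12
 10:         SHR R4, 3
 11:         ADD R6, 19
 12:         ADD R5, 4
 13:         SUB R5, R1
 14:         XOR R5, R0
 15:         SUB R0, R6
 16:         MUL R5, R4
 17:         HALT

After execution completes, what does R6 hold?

27

after MOV R5, 2: R5=2
after MOV R6, 8: R6=8
after MOV R4, 0: R4=0
after MOV R0, 22: R0=22
after MOV R1, 0: R1=0
after XOR R0, R6: R0=22^8=30
after XOR R6, R1: R6=8^0=8
after XOR R6, R4: R6=8^0=8
after MUL R5, 12: R5=2*12=24
after SHR R4, 3: R4=0>>3=0
after ADD R6, 19: R6=8+19=27
after ADD R5, 4: R5=24+4=28
after SUB R5, R1: R5=28-0=28
after XOR R5, R0: R5=28^30=2
after SUB R0, R6: R0=30-27=3
after MUL R5, R4: R5=2*0=0
halt.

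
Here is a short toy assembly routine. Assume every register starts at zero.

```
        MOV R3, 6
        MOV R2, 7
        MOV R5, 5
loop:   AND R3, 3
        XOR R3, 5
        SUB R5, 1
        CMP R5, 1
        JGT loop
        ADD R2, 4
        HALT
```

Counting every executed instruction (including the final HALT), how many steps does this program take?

R3=6
R2=7
R5=5
R3=6&3=2
R3=2^5=7
R5=5-1=4
CMP R5, 1  (cmp 4,1)
JGT loop: taken
R3=7&3=3
R3=3^5=6
R5=4-1=3
CMP R5, 1  (cmp 3,1)
JGT loop: taken
R3=6&3=2
R3=2^5=7
R5=3-1=2
CMP R5, 1  (cmp 2,1)
JGT loop: taken
R3=7&3=3
R3=3^5=6
R5=2-1=1
CMP R5, 1  (cmp 1,1)
JGT loop: not taken
R2=7+4=11
halt.
Total executed instructions: 25.

25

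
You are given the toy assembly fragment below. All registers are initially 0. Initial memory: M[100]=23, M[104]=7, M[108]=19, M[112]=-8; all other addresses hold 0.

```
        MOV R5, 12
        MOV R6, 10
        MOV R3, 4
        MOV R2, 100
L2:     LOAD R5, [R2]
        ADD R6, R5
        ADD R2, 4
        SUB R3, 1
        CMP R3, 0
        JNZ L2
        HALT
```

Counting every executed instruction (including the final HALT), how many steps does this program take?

29

MOV R5, 12 → R5=12
MOV R6, 10 → R6=10
MOV R3, 4 → R3=4
MOV R2, 100 → R2=100
LOAD R5, [R2] → R5=M[100]=23
ADD R6, R5 → R6=10+23=33
ADD R2, 4 → R2=100+4=104
SUB R3, 1 → R3=4-1=3
CMP R3, 0  (cmp 3,0)
JNZ L2: taken
LOAD R5, [R2] → R5=M[104]=7
ADD R6, R5 → R6=33+7=40
ADD R2, 4 → R2=104+4=108
SUB R3, 1 → R3=3-1=2
CMP R3, 0  (cmp 2,0)
JNZ L2: taken
LOAD R5, [R2] → R5=M[108]=19
ADD R6, R5 → R6=40+19=59
ADD R2, 4 → R2=108+4=112
SUB R3, 1 → R3=2-1=1
CMP R3, 0  (cmp 1,0)
JNZ L2: taken
LOAD R5, [R2] → R5=M[112]=-8
ADD R6, R5 → R6=59+(-8)=51
ADD R2, 4 → R2=112+4=116
SUB R3, 1 → R3=1-1=0
CMP R3, 0  (cmp 0,0)
JNZ L2: not taken
halt.
Total executed instructions: 29.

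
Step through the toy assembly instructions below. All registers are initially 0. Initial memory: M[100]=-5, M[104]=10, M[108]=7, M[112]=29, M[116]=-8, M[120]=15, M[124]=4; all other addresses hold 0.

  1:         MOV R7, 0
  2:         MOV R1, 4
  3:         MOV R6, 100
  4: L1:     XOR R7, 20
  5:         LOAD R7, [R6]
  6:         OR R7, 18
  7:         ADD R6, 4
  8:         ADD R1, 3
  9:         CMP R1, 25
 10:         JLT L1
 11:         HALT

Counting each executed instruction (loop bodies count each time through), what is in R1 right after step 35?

16

R7=0
R1=4
R6=100
R7=0^20=20
R7=M[100]=-5
R7=(-5)|18=-5
R6=100+4=104
R1=4+3=7
CMP R1, 25  (cmp 7,25)
JLT L1: taken
R7=(-5)^20=-17
R7=M[104]=10
R7=10|18=26
R6=104+4=108
R1=7+3=10
CMP R1, 25  (cmp 10,25)
JLT L1: taken
R7=26^20=14
R7=M[108]=7
R7=7|18=23
R6=108+4=112
R1=10+3=13
CMP R1, 25  (cmp 13,25)
JLT L1: taken
R7=23^20=3
R7=M[112]=29
R7=29|18=31
R6=112+4=116
R1=13+3=16
CMP R1, 25  (cmp 16,25)
JLT L1: taken
R7=31^20=11
R7=M[116]=-8
R7=(-8)|18=-6
R6=116+4=120
After step 35: R1 = 16.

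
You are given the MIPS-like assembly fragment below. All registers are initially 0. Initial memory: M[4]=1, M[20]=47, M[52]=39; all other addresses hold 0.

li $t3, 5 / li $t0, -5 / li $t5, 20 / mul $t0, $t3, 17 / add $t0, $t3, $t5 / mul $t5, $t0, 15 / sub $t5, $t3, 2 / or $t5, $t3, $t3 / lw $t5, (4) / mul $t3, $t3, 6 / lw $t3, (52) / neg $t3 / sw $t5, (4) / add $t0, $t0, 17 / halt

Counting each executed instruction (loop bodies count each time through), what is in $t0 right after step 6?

after li $t3, 5: $t3=5
after li $t0, -5: $t0=-5
after li $t5, 20: $t5=20
after mul $t0, $t3, 17: $t0=5*17=85
after add $t0, $t3, $t5: $t0=5+20=25
after mul $t5, $t0, 15: $t5=25*15=375
After step 6: $t0 = 25.

25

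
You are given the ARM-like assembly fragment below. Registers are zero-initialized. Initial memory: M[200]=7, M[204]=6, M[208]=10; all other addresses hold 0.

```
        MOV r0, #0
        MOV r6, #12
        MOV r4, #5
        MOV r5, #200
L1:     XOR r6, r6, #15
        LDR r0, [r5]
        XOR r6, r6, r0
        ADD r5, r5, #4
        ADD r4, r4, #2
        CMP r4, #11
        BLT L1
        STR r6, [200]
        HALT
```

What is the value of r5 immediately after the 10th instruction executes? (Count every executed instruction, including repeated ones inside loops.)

r0=0
r6=12
r4=5
r5=200
r6=12^15=3
r0=M[200]=7
r6=3^7=4
r5=200+4=204
r4=5+2=7
CMP r4, #11  (cmp 7,11)
After step 10: r5 = 204.

204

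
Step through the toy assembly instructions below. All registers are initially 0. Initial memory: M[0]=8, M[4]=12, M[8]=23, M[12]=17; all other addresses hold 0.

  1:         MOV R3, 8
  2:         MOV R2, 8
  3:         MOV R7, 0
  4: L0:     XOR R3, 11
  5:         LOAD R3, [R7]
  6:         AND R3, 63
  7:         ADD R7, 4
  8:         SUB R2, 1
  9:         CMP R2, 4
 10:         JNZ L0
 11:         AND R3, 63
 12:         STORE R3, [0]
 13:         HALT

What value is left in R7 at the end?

16

after MOV R3, 8: R3=8
after MOV R2, 8: R2=8
after MOV R7, 0: R7=0
after XOR R3, 11: R3=8^11=3
after LOAD R3, [R7]: R3=M[0]=8
after AND R3, 63: R3=8&63=8
after ADD R7, 4: R7=0+4=4
after SUB R2, 1: R2=8-1=7
CMP R2, 4  (cmp 7,4)
JNZ L0: taken
after XOR R3, 11: R3=8^11=3
after LOAD R3, [R7]: R3=M[4]=12
after AND R3, 63: R3=12&63=12
after ADD R7, 4: R7=4+4=8
after SUB R2, 1: R2=7-1=6
CMP R2, 4  (cmp 6,4)
JNZ L0: taken
after XOR R3, 11: R3=12^11=7
after LOAD R3, [R7]: R3=M[8]=23
after AND R3, 63: R3=23&63=23
after ADD R7, 4: R7=8+4=12
after SUB R2, 1: R2=6-1=5
CMP R2, 4  (cmp 5,4)
JNZ L0: taken
after XOR R3, 11: R3=23^11=28
after LOAD R3, [R7]: R3=M[12]=17
after AND R3, 63: R3=17&63=17
after ADD R7, 4: R7=12+4=16
after SUB R2, 1: R2=5-1=4
CMP R2, 4  (cmp 4,4)
JNZ L0: not taken
after AND R3, 63: R3=17&63=17
STORE R3, [0] → M[0]=17
halt.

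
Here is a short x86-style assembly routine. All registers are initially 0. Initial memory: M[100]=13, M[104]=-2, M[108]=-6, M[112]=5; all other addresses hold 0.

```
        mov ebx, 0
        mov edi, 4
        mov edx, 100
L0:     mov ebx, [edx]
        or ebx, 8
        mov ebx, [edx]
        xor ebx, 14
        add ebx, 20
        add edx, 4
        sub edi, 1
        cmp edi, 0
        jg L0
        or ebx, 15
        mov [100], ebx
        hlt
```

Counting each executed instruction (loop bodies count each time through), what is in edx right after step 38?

116

ebx=0
edi=4
edx=100
ebx=M[100]=13
ebx=13|8=13
ebx=M[100]=13
ebx=13^14=3
ebx=3+20=23
edx=100+4=104
edi=4-1=3
cmp edi, 0  (cmp 3,0)
jg L0: taken
ebx=M[104]=-2
ebx=(-2)|8=-2
ebx=M[104]=-2
ebx=(-2)^14=-16
ebx=(-16)+20=4
edx=104+4=108
edi=3-1=2
cmp edi, 0  (cmp 2,0)
jg L0: taken
ebx=M[108]=-6
ebx=(-6)|8=-6
ebx=M[108]=-6
ebx=(-6)^14=-12
ebx=(-12)+20=8
edx=108+4=112
edi=2-1=1
cmp edi, 0  (cmp 1,0)
jg L0: taken
ebx=M[112]=5
ebx=5|8=13
ebx=M[112]=5
ebx=5^14=11
ebx=11+20=31
edx=112+4=116
edi=1-1=0
cmp edi, 0  (cmp 0,0)
After step 38: edx = 116.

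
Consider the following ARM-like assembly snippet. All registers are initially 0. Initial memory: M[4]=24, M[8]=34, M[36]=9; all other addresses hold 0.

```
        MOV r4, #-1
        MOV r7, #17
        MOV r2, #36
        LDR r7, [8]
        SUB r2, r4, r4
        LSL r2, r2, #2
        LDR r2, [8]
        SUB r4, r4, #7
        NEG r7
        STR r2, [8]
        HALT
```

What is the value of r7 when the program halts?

MOV r4, #-1 → r4=-1
MOV r7, #17 → r7=17
MOV r2, #36 → r2=36
LDR r7, [8] → r7=M[8]=34
SUB r2, r4, r4 → r2=(-1)-(-1)=0
LSL r2, r2, #2 → r2=0<<2=0
LDR r2, [8] → r2=M[8]=34
SUB r4, r4, #7 → r4=(-1)-7=-8
NEG r7 → r7=-(34)=-34
STR r2, [8] → M[8]=34
halt.

-34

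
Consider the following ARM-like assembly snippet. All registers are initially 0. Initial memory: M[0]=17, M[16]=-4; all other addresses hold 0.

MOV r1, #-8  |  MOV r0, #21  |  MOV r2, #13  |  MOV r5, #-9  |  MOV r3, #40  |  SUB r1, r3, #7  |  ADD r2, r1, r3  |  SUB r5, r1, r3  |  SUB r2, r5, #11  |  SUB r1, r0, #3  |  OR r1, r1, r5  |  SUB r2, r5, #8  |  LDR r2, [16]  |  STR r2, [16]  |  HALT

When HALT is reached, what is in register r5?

after MOV r1, #-8: r1=-8
after MOV r0, #21: r0=21
after MOV r2, #13: r2=13
after MOV r5, #-9: r5=-9
after MOV r3, #40: r3=40
after SUB r1, r3, #7: r1=40-7=33
after ADD r2, r1, r3: r2=33+40=73
after SUB r5, r1, r3: r5=33-40=-7
after SUB r2, r5, #11: r2=(-7)-11=-18
after SUB r1, r0, #3: r1=21-3=18
after OR r1, r1, r5: r1=18|(-7)=-5
after SUB r2, r5, #8: r2=(-7)-8=-15
after LDR r2, [16]: r2=M[16]=-4
STR r2, [16] → M[16]=-4
halt.

-7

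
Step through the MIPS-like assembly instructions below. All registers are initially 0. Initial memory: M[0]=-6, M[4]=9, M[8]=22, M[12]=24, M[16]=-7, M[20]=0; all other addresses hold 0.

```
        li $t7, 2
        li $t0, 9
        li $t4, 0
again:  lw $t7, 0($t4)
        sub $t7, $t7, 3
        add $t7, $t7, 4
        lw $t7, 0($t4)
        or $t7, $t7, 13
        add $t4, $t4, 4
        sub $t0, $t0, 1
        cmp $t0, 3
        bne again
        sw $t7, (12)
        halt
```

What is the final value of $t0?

3

$t7=2
$t0=9
$t4=0
$t7=M[0]=-6
$t7=(-6)-3=-9
$t7=(-9)+4=-5
$t7=M[0]=-6
$t7=(-6)|13=-1
$t4=0+4=4
$t0=9-1=8
cmp $t0, 3  (cmp 8,3)
bne again: taken
$t7=M[4]=9
$t7=9-3=6
$t7=6+4=10
$t7=M[4]=9
$t7=9|13=13
$t4=4+4=8
$t0=8-1=7
cmp $t0, 3  (cmp 7,3)
bne again: taken
$t7=M[8]=22
$t7=22-3=19
$t7=19+4=23
$t7=M[8]=22
$t7=22|13=31
$t4=8+4=12
$t0=7-1=6
cmp $t0, 3  (cmp 6,3)
bne again: taken
$t7=M[12]=24
$t7=24-3=21
$t7=21+4=25
$t7=M[12]=24
$t7=24|13=29
$t4=12+4=16
$t0=6-1=5
cmp $t0, 3  (cmp 5,3)
bne again: taken
$t7=M[16]=-7
$t7=(-7)-3=-10
$t7=(-10)+4=-6
$t7=M[16]=-7
$t7=(-7)|13=-3
$t4=16+4=20
$t0=5-1=4
cmp $t0, 3  (cmp 4,3)
bne again: taken
$t7=M[20]=0
$t7=0-3=-3
$t7=(-3)+4=1
$t7=M[20]=0
$t7=0|13=13
$t4=20+4=24
$t0=4-1=3
cmp $t0, 3  (cmp 3,3)
bne again: not taken
sw $t7, (12) → M[12]=13
halt.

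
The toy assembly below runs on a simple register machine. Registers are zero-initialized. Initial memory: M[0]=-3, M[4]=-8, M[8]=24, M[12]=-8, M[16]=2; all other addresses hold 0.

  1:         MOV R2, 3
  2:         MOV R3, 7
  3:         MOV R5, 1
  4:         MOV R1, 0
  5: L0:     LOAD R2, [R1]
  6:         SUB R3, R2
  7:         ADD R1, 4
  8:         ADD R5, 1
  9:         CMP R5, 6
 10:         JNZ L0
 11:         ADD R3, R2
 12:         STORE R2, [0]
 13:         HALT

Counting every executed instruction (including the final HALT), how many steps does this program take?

MOV R2, 3 → R2=3
MOV R3, 7 → R3=7
MOV R5, 1 → R5=1
MOV R1, 0 → R1=0
LOAD R2, [R1] → R2=M[0]=-3
SUB R3, R2 → R3=7-(-3)=10
ADD R1, 4 → R1=0+4=4
ADD R5, 1 → R5=1+1=2
CMP R5, 6  (cmp 2,6)
JNZ L0: taken
LOAD R2, [R1] → R2=M[4]=-8
SUB R3, R2 → R3=10-(-8)=18
ADD R1, 4 → R1=4+4=8
ADD R5, 1 → R5=2+1=3
CMP R5, 6  (cmp 3,6)
JNZ L0: taken
LOAD R2, [R1] → R2=M[8]=24
SUB R3, R2 → R3=18-24=-6
ADD R1, 4 → R1=8+4=12
ADD R5, 1 → R5=3+1=4
CMP R5, 6  (cmp 4,6)
JNZ L0: taken
LOAD R2, [R1] → R2=M[12]=-8
SUB R3, R2 → R3=(-6)-(-8)=2
ADD R1, 4 → R1=12+4=16
ADD R5, 1 → R5=4+1=5
CMP R5, 6  (cmp 5,6)
JNZ L0: taken
LOAD R2, [R1] → R2=M[16]=2
SUB R3, R2 → R3=2-2=0
ADD R1, 4 → R1=16+4=20
ADD R5, 1 → R5=5+1=6
CMP R5, 6  (cmp 6,6)
JNZ L0: not taken
ADD R3, R2 → R3=0+2=2
STORE R2, [0] → M[0]=2
halt.
Total executed instructions: 37.

37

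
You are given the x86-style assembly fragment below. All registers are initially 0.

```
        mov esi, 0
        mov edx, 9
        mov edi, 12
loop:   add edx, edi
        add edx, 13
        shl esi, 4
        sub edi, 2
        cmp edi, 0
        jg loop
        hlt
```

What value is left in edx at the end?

mov esi, 0 → esi=0
mov edx, 9 → edx=9
mov edi, 12 → edi=12
add edx, edi → edx=9+12=21
add edx, 13 → edx=21+13=34
shl esi, 4 → esi=0<<4=0
sub edi, 2 → edi=12-2=10
cmp edi, 0  (cmp 10,0)
jg loop: taken
add edx, edi → edx=34+10=44
add edx, 13 → edx=44+13=57
shl esi, 4 → esi=0<<4=0
sub edi, 2 → edi=10-2=8
cmp edi, 0  (cmp 8,0)
jg loop: taken
add edx, edi → edx=57+8=65
add edx, 13 → edx=65+13=78
shl esi, 4 → esi=0<<4=0
sub edi, 2 → edi=8-2=6
cmp edi, 0  (cmp 6,0)
jg loop: taken
add edx, edi → edx=78+6=84
add edx, 13 → edx=84+13=97
shl esi, 4 → esi=0<<4=0
sub edi, 2 → edi=6-2=4
cmp edi, 0  (cmp 4,0)
jg loop: taken
add edx, edi → edx=97+4=101
add edx, 13 → edx=101+13=114
shl esi, 4 → esi=0<<4=0
sub edi, 2 → edi=4-2=2
cmp edi, 0  (cmp 2,0)
jg loop: taken
add edx, edi → edx=114+2=116
add edx, 13 → edx=116+13=129
shl esi, 4 → esi=0<<4=0
sub edi, 2 → edi=2-2=0
cmp edi, 0  (cmp 0,0)
jg loop: not taken
halt.

129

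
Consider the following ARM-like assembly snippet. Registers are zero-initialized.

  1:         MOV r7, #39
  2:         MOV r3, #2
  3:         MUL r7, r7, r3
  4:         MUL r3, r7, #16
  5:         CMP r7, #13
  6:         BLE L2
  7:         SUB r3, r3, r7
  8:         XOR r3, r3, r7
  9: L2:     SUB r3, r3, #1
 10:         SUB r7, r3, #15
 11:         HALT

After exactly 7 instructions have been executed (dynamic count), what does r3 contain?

after MOV r7, #39: r7=39
after MOV r3, #2: r3=2
after MUL r7, r7, r3: r7=39*2=78
after MUL r3, r7, #16: r3=78*16=1248
CMP r7, #13  (cmp 78,13)
BLE L2: not taken
after SUB r3, r3, r7: r3=1248-78=1170
After step 7: r3 = 1170.

1170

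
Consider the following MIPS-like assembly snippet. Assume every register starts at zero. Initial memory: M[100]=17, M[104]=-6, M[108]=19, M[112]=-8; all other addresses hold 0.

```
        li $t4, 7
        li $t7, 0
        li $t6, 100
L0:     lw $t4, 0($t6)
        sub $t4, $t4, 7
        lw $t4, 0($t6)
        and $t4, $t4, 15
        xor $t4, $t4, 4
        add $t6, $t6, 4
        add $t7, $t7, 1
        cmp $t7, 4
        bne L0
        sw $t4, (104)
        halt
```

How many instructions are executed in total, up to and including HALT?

41

after li $t4, 7: $t4=7
after li $t7, 0: $t7=0
after li $t6, 100: $t6=100
after lw $t4, 0($t6): $t4=M[100]=17
after sub $t4, $t4, 7: $t4=17-7=10
after lw $t4, 0($t6): $t4=M[100]=17
after and $t4, $t4, 15: $t4=17&15=1
after xor $t4, $t4, 4: $t4=1^4=5
after add $t6, $t6, 4: $t6=100+4=104
after add $t7, $t7, 1: $t7=0+1=1
cmp $t7, 4  (cmp 1,4)
bne L0: taken
after lw $t4, 0($t6): $t4=M[104]=-6
after sub $t4, $t4, 7: $t4=(-6)-7=-13
after lw $t4, 0($t6): $t4=M[104]=-6
after and $t4, $t4, 15: $t4=(-6)&15=10
after xor $t4, $t4, 4: $t4=10^4=14
after add $t6, $t6, 4: $t6=104+4=108
after add $t7, $t7, 1: $t7=1+1=2
cmp $t7, 4  (cmp 2,4)
bne L0: taken
after lw $t4, 0($t6): $t4=M[108]=19
after sub $t4, $t4, 7: $t4=19-7=12
after lw $t4, 0($t6): $t4=M[108]=19
after and $t4, $t4, 15: $t4=19&15=3
after xor $t4, $t4, 4: $t4=3^4=7
after add $t6, $t6, 4: $t6=108+4=112
after add $t7, $t7, 1: $t7=2+1=3
cmp $t7, 4  (cmp 3,4)
bne L0: taken
after lw $t4, 0($t6): $t4=M[112]=-8
after sub $t4, $t4, 7: $t4=(-8)-7=-15
after lw $t4, 0($t6): $t4=M[112]=-8
after and $t4, $t4, 15: $t4=(-8)&15=8
after xor $t4, $t4, 4: $t4=8^4=12
after add $t6, $t6, 4: $t6=112+4=116
after add $t7, $t7, 1: $t7=3+1=4
cmp $t7, 4  (cmp 4,4)
bne L0: not taken
sw $t4, (104) → M[104]=12
halt.
Total executed instructions: 41.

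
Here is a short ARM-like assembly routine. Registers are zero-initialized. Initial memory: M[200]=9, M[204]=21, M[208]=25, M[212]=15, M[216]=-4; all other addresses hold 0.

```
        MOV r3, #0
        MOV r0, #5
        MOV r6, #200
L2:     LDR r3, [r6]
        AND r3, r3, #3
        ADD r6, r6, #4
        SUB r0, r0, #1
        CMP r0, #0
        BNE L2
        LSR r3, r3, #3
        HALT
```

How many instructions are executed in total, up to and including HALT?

35

r3=0
r0=5
r6=200
r3=M[200]=9
r3=9&3=1
r6=200+4=204
r0=5-1=4
CMP r0, #0  (cmp 4,0)
BNE L2: taken
r3=M[204]=21
r3=21&3=1
r6=204+4=208
r0=4-1=3
CMP r0, #0  (cmp 3,0)
BNE L2: taken
r3=M[208]=25
r3=25&3=1
r6=208+4=212
r0=3-1=2
CMP r0, #0  (cmp 2,0)
BNE L2: taken
r3=M[212]=15
r3=15&3=3
r6=212+4=216
r0=2-1=1
CMP r0, #0  (cmp 1,0)
BNE L2: taken
r3=M[216]=-4
r3=(-4)&3=0
r6=216+4=220
r0=1-1=0
CMP r0, #0  (cmp 0,0)
BNE L2: not taken
r3=0>>3=0
halt.
Total executed instructions: 35.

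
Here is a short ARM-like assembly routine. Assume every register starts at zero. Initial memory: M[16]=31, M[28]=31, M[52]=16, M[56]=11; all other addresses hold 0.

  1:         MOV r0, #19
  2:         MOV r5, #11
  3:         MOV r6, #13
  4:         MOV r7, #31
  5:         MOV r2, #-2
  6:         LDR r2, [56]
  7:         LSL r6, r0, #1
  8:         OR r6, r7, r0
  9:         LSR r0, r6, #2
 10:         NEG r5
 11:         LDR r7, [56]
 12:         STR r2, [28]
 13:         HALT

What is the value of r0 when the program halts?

MOV r0, #19 → r0=19
MOV r5, #11 → r5=11
MOV r6, #13 → r6=13
MOV r7, #31 → r7=31
MOV r2, #-2 → r2=-2
LDR r2, [56] → r2=M[56]=11
LSL r6, r0, #1 → r6=19<<1=38
OR r6, r7, r0 → r6=31|19=31
LSR r0, r6, #2 → r0=31>>2=7
NEG r5 → r5=-(11)=-11
LDR r7, [56] → r7=M[56]=11
STR r2, [28] → M[28]=11
halt.

7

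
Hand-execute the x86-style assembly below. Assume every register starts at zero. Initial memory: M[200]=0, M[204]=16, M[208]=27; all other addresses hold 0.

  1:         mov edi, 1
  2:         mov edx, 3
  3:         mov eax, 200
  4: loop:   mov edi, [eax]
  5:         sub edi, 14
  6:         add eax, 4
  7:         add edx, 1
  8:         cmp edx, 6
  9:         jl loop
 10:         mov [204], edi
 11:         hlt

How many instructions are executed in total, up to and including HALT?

after mov edi, 1: edi=1
after mov edx, 3: edx=3
after mov eax, 200: eax=200
after mov edi, [eax]: edi=M[200]=0
after sub edi, 14: edi=0-14=-14
after add eax, 4: eax=200+4=204
after add edx, 1: edx=3+1=4
cmp edx, 6  (cmp 4,6)
jl loop: taken
after mov edi, [eax]: edi=M[204]=16
after sub edi, 14: edi=16-14=2
after add eax, 4: eax=204+4=208
after add edx, 1: edx=4+1=5
cmp edx, 6  (cmp 5,6)
jl loop: taken
after mov edi, [eax]: edi=M[208]=27
after sub edi, 14: edi=27-14=13
after add eax, 4: eax=208+4=212
after add edx, 1: edx=5+1=6
cmp edx, 6  (cmp 6,6)
jl loop: not taken
mov [204], edi → M[204]=13
halt.
Total executed instructions: 23.

23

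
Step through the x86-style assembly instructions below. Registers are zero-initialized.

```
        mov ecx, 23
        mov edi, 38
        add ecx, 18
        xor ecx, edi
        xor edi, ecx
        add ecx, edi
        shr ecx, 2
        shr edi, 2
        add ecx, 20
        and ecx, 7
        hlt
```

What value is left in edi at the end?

ecx=23
edi=38
ecx=23+18=41
ecx=41^38=15
edi=38^15=41
ecx=15+41=56
ecx=56>>2=14
edi=41>>2=10
ecx=14+20=34
ecx=34&7=2
halt.

10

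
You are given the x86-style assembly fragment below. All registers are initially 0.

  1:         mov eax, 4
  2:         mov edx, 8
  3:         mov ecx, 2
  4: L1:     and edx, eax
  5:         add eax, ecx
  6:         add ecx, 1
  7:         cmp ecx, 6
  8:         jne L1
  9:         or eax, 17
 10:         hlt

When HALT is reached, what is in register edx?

0

after mov eax, 4: eax=4
after mov edx, 8: edx=8
after mov ecx, 2: ecx=2
after and edx, eax: edx=8&4=0
after add eax, ecx: eax=4+2=6
after add ecx, 1: ecx=2+1=3
cmp ecx, 6  (cmp 3,6)
jne L1: taken
after and edx, eax: edx=0&6=0
after add eax, ecx: eax=6+3=9
after add ecx, 1: ecx=3+1=4
cmp ecx, 6  (cmp 4,6)
jne L1: taken
after and edx, eax: edx=0&9=0
after add eax, ecx: eax=9+4=13
after add ecx, 1: ecx=4+1=5
cmp ecx, 6  (cmp 5,6)
jne L1: taken
after and edx, eax: edx=0&13=0
after add eax, ecx: eax=13+5=18
after add ecx, 1: ecx=5+1=6
cmp ecx, 6  (cmp 6,6)
jne L1: not taken
after or eax, 17: eax=18|17=19
halt.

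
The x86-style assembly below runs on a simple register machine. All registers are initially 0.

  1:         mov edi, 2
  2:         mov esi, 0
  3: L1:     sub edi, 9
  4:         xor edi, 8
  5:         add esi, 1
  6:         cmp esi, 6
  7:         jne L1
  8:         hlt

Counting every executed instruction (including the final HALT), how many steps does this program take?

33

edi=2
esi=0
edi=2-9=-7
edi=(-7)^8=-15
esi=0+1=1
cmp esi, 6  (cmp 1,6)
jne L1: taken
edi=(-15)-9=-24
edi=(-24)^8=-32
esi=1+1=2
cmp esi, 6  (cmp 2,6)
jne L1: taken
edi=(-32)-9=-41
edi=(-41)^8=-33
esi=2+1=3
cmp esi, 6  (cmp 3,6)
jne L1: taken
edi=(-33)-9=-42
edi=(-42)^8=-34
esi=3+1=4
cmp esi, 6  (cmp 4,6)
jne L1: taken
edi=(-34)-9=-43
edi=(-43)^8=-35
esi=4+1=5
cmp esi, 6  (cmp 5,6)
jne L1: taken
edi=(-35)-9=-44
edi=(-44)^8=-36
esi=5+1=6
cmp esi, 6  (cmp 6,6)
jne L1: not taken
halt.
Total executed instructions: 33.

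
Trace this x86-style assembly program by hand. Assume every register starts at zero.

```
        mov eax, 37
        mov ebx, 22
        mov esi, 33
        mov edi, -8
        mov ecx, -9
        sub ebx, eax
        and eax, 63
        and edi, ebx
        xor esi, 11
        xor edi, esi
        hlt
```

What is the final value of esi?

42

mov eax, 37 → eax=37
mov ebx, 22 → ebx=22
mov esi, 33 → esi=33
mov edi, -8 → edi=-8
mov ecx, -9 → ecx=-9
sub ebx, eax → ebx=22-37=-15
and eax, 63 → eax=37&63=37
and edi, ebx → edi=(-8)&(-15)=-16
xor esi, 11 → esi=33^11=42
xor edi, esi → edi=(-16)^42=-38
halt.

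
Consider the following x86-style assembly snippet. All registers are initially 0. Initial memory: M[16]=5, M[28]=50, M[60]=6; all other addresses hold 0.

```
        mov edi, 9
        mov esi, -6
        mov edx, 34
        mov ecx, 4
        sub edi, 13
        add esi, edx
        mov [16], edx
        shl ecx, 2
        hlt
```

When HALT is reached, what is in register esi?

mov edi, 9 → edi=9
mov esi, -6 → esi=-6
mov edx, 34 → edx=34
mov ecx, 4 → ecx=4
sub edi, 13 → edi=9-13=-4
add esi, edx → esi=(-6)+34=28
mov [16], edx → M[16]=34
shl ecx, 2 → ecx=4<<2=16
halt.

28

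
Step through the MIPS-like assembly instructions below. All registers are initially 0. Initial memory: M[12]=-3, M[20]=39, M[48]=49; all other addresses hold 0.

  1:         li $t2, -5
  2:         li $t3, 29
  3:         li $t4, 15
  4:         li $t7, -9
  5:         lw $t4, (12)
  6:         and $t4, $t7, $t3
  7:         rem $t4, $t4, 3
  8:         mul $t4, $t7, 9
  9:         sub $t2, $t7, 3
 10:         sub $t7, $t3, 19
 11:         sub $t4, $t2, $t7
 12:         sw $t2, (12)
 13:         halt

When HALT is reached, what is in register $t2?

$t2=-5
$t3=29
$t4=15
$t7=-9
$t4=M[12]=-3
$t4=(-9)&29=21
$t4=21%3=0
$t4=(-9)*9=-81
$t2=(-9)-3=-12
$t7=29-19=10
$t4=(-12)-10=-22
sw $t2, (12) → M[12]=-12
halt.

-12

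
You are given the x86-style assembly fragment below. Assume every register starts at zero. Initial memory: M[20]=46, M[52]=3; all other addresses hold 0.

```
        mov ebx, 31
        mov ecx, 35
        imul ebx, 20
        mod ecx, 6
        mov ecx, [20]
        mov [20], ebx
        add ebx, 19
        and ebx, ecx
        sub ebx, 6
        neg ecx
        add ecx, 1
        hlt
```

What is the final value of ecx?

ebx=31
ecx=35
ebx=31*20=620
ecx=35%6=5
ecx=M[20]=46
mov [20], ebx → M[20]=620
ebx=620+19=639
ebx=639&46=46
ebx=46-6=40
ecx=-(46)=-46
ecx=(-46)+1=-45
halt.

-45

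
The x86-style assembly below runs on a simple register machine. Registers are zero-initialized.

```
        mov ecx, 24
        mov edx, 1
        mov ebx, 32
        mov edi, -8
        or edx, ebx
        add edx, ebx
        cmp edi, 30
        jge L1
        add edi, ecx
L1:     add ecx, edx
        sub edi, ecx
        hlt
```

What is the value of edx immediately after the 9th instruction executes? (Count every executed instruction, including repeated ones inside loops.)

65

ecx=24
edx=1
ebx=32
edi=-8
edx=1|32=33
edx=33+32=65
cmp edi, 30  (cmp -8,30)
jge L1: not taken
edi=(-8)+24=16
After step 9: edx = 65.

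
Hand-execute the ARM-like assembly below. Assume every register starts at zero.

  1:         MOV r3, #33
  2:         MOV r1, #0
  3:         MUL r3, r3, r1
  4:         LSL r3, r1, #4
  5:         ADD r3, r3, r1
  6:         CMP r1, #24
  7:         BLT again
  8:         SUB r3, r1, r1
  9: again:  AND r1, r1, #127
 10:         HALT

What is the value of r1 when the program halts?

r3=33
r1=0
r3=33*0=0
r3=0<<4=0
r3=0+0=0
CMP r1, #24  (cmp 0,24)
BLT again: taken
r1=0&127=0
halt.

0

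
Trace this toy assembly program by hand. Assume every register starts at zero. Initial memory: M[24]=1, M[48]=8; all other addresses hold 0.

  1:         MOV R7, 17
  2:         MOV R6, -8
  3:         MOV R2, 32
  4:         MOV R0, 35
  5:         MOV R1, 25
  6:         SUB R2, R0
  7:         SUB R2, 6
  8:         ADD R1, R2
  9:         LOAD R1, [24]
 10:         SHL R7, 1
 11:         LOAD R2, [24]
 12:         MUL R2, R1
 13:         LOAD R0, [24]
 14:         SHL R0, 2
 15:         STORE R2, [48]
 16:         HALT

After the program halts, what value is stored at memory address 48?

1

after MOV R7, 17: R7=17
after MOV R6, -8: R6=-8
after MOV R2, 32: R2=32
after MOV R0, 35: R0=35
after MOV R1, 25: R1=25
after SUB R2, R0: R2=32-35=-3
after SUB R2, 6: R2=(-3)-6=-9
after ADD R1, R2: R1=25+(-9)=16
after LOAD R1, [24]: R1=M[24]=1
after SHL R7, 1: R7=17<<1=34
after LOAD R2, [24]: R2=M[24]=1
after MUL R2, R1: R2=1*1=1
after LOAD R0, [24]: R0=M[24]=1
after SHL R0, 2: R0=1<<2=4
STORE R2, [48] → M[48]=1
halt.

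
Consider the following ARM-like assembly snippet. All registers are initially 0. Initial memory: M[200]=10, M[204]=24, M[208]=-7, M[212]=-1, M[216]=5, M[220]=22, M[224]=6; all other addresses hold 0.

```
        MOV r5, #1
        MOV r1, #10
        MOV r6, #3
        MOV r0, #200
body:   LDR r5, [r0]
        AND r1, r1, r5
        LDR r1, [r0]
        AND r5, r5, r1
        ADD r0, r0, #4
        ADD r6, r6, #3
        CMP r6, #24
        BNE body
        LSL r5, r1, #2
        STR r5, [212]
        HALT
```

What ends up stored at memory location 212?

after MOV r5, #1: r5=1
after MOV r1, #10: r1=10
after MOV r6, #3: r6=3
after MOV r0, #200: r0=200
after LDR r5, [r0]: r5=M[200]=10
after AND r1, r1, r5: r1=10&10=10
after LDR r1, [r0]: r1=M[200]=10
after AND r5, r5, r1: r5=10&10=10
after ADD r0, r0, #4: r0=200+4=204
after ADD r6, r6, #3: r6=3+3=6
CMP r6, #24  (cmp 6,24)
BNE body: taken
after LDR r5, [r0]: r5=M[204]=24
after AND r1, r1, r5: r1=10&24=8
after LDR r1, [r0]: r1=M[204]=24
after AND r5, r5, r1: r5=24&24=24
after ADD r0, r0, #4: r0=204+4=208
after ADD r6, r6, #3: r6=6+3=9
CMP r6, #24  (cmp 9,24)
BNE body: taken
after LDR r5, [r0]: r5=M[208]=-7
after AND r1, r1, r5: r1=24&(-7)=24
after LDR r1, [r0]: r1=M[208]=-7
after AND r5, r5, r1: r5=(-7)&(-7)=-7
after ADD r0, r0, #4: r0=208+4=212
after ADD r6, r6, #3: r6=9+3=12
CMP r6, #24  (cmp 12,24)
BNE body: taken
after LDR r5, [r0]: r5=M[212]=-1
after AND r1, r1, r5: r1=(-7)&(-1)=-7
after LDR r1, [r0]: r1=M[212]=-1
after AND r5, r5, r1: r5=(-1)&(-1)=-1
after ADD r0, r0, #4: r0=212+4=216
after ADD r6, r6, #3: r6=12+3=15
CMP r6, #24  (cmp 15,24)
BNE body: taken
after LDR r5, [r0]: r5=M[216]=5
after AND r1, r1, r5: r1=(-1)&5=5
after LDR r1, [r0]: r1=M[216]=5
after AND r5, r5, r1: r5=5&5=5
after ADD r0, r0, #4: r0=216+4=220
after ADD r6, r6, #3: r6=15+3=18
CMP r6, #24  (cmp 18,24)
BNE body: taken
after LDR r5, [r0]: r5=M[220]=22
after AND r1, r1, r5: r1=5&22=4
after LDR r1, [r0]: r1=M[220]=22
after AND r5, r5, r1: r5=22&22=22
after ADD r0, r0, #4: r0=220+4=224
after ADD r6, r6, #3: r6=18+3=21
CMP r6, #24  (cmp 21,24)
BNE body: taken
after LDR r5, [r0]: r5=M[224]=6
after AND r1, r1, r5: r1=22&6=6
after LDR r1, [r0]: r1=M[224]=6
after AND r5, r5, r1: r5=6&6=6
after ADD r0, r0, #4: r0=224+4=228
after ADD r6, r6, #3: r6=21+3=24
CMP r6, #24  (cmp 24,24)
BNE body: not taken
after LSL r5, r1, #2: r5=6<<2=24
STR r5, [212] → M[212]=24
halt.

24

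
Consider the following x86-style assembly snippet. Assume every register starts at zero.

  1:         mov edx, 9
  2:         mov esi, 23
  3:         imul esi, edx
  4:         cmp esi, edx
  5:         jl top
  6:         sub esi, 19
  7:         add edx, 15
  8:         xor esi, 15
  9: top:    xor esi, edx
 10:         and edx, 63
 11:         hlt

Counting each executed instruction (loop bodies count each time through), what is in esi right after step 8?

after mov edx, 9: edx=9
after mov esi, 23: esi=23
after imul esi, edx: esi=23*9=207
cmp esi, edx  (cmp 207,9)
jl top: not taken
after sub esi, 19: esi=207-19=188
after add edx, 15: edx=9+15=24
after xor esi, 15: esi=188^15=179
After step 8: esi = 179.

179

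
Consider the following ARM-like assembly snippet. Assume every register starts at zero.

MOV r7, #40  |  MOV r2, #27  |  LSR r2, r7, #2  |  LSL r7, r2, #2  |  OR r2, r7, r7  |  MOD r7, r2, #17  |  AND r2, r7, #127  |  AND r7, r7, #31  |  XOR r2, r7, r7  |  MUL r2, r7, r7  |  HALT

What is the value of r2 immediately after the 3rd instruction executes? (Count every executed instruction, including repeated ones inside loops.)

10

after MOV r7, #40: r7=40
after MOV r2, #27: r2=27
after LSR r2, r7, #2: r2=40>>2=10
After step 3: r2 = 10.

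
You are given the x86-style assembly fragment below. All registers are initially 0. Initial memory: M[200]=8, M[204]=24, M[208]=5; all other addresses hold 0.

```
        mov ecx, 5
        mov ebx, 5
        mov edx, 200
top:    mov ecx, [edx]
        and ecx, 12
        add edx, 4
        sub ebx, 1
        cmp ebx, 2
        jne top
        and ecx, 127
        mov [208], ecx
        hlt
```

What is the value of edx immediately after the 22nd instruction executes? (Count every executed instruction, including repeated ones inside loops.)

after mov ecx, 5: ecx=5
after mov ebx, 5: ebx=5
after mov edx, 200: edx=200
after mov ecx, [edx]: ecx=M[200]=8
after and ecx, 12: ecx=8&12=8
after add edx, 4: edx=200+4=204
after sub ebx, 1: ebx=5-1=4
cmp ebx, 2  (cmp 4,2)
jne top: taken
after mov ecx, [edx]: ecx=M[204]=24
after and ecx, 12: ecx=24&12=8
after add edx, 4: edx=204+4=208
after sub ebx, 1: ebx=4-1=3
cmp ebx, 2  (cmp 3,2)
jne top: taken
after mov ecx, [edx]: ecx=M[208]=5
after and ecx, 12: ecx=5&12=4
after add edx, 4: edx=208+4=212
after sub ebx, 1: ebx=3-1=2
cmp ebx, 2  (cmp 2,2)
jne top: not taken
after and ecx, 127: ecx=4&127=4
After step 22: edx = 212.

212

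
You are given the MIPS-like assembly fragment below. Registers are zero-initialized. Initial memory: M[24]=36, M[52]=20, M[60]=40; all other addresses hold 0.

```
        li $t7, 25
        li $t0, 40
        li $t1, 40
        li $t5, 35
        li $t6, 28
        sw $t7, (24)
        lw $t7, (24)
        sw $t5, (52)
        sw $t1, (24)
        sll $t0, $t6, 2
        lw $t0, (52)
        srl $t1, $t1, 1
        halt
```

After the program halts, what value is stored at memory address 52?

35

$t7=25
$t0=40
$t1=40
$t5=35
$t6=28
sw $t7, (24) → M[24]=25
$t7=M[24]=25
sw $t5, (52) → M[52]=35
sw $t1, (24) → M[24]=40
$t0=28<<2=112
$t0=M[52]=35
$t1=40>>1=20
halt.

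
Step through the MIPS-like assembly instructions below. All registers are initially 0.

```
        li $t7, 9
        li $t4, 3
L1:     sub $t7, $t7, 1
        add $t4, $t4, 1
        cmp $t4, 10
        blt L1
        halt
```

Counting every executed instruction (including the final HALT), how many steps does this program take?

31

li $t7, 9 → $t7=9
li $t4, 3 → $t4=3
sub $t7, $t7, 1 → $t7=9-1=8
add $t4, $t4, 1 → $t4=3+1=4
cmp $t4, 10  (cmp 4,10)
blt L1: taken
sub $t7, $t7, 1 → $t7=8-1=7
add $t4, $t4, 1 → $t4=4+1=5
cmp $t4, 10  (cmp 5,10)
blt L1: taken
sub $t7, $t7, 1 → $t7=7-1=6
add $t4, $t4, 1 → $t4=5+1=6
cmp $t4, 10  (cmp 6,10)
blt L1: taken
sub $t7, $t7, 1 → $t7=6-1=5
add $t4, $t4, 1 → $t4=6+1=7
cmp $t4, 10  (cmp 7,10)
blt L1: taken
sub $t7, $t7, 1 → $t7=5-1=4
add $t4, $t4, 1 → $t4=7+1=8
cmp $t4, 10  (cmp 8,10)
blt L1: taken
sub $t7, $t7, 1 → $t7=4-1=3
add $t4, $t4, 1 → $t4=8+1=9
cmp $t4, 10  (cmp 9,10)
blt L1: taken
sub $t7, $t7, 1 → $t7=3-1=2
add $t4, $t4, 1 → $t4=9+1=10
cmp $t4, 10  (cmp 10,10)
blt L1: not taken
halt.
Total executed instructions: 31.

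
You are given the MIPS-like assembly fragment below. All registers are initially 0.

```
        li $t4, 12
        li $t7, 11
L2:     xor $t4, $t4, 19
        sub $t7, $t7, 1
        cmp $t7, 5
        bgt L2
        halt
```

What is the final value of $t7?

$t4=12
$t7=11
$t4=12^19=31
$t7=11-1=10
cmp $t7, 5  (cmp 10,5)
bgt L2: taken
$t4=31^19=12
$t7=10-1=9
cmp $t7, 5  (cmp 9,5)
bgt L2: taken
$t4=12^19=31
$t7=9-1=8
cmp $t7, 5  (cmp 8,5)
bgt L2: taken
$t4=31^19=12
$t7=8-1=7
cmp $t7, 5  (cmp 7,5)
bgt L2: taken
$t4=12^19=31
$t7=7-1=6
cmp $t7, 5  (cmp 6,5)
bgt L2: taken
$t4=31^19=12
$t7=6-1=5
cmp $t7, 5  (cmp 5,5)
bgt L2: not taken
halt.

5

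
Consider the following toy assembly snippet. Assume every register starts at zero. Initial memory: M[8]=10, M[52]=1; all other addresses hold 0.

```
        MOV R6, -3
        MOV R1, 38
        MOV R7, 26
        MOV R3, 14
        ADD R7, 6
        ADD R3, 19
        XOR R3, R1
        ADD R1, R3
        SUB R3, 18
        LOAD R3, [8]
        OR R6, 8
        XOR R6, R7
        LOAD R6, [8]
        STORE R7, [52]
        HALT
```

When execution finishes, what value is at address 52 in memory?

32

MOV R6, -3 → R6=-3
MOV R1, 38 → R1=38
MOV R7, 26 → R7=26
MOV R3, 14 → R3=14
ADD R7, 6 → R7=26+6=32
ADD R3, 19 → R3=14+19=33
XOR R3, R1 → R3=33^38=7
ADD R1, R3 → R1=38+7=45
SUB R3, 18 → R3=7-18=-11
LOAD R3, [8] → R3=M[8]=10
OR R6, 8 → R6=(-3)|8=-3
XOR R6, R7 → R6=(-3)^32=-35
LOAD R6, [8] → R6=M[8]=10
STORE R7, [52] → M[52]=32
halt.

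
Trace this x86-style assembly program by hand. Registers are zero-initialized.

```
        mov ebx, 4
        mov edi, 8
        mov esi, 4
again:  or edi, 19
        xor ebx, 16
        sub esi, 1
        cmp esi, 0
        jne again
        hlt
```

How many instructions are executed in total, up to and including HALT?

after mov ebx, 4: ebx=4
after mov edi, 8: edi=8
after mov esi, 4: esi=4
after or edi, 19: edi=8|19=27
after xor ebx, 16: ebx=4^16=20
after sub esi, 1: esi=4-1=3
cmp esi, 0  (cmp 3,0)
jne again: taken
after or edi, 19: edi=27|19=27
after xor ebx, 16: ebx=20^16=4
after sub esi, 1: esi=3-1=2
cmp esi, 0  (cmp 2,0)
jne again: taken
after or edi, 19: edi=27|19=27
after xor ebx, 16: ebx=4^16=20
after sub esi, 1: esi=2-1=1
cmp esi, 0  (cmp 1,0)
jne again: taken
after or edi, 19: edi=27|19=27
after xor ebx, 16: ebx=20^16=4
after sub esi, 1: esi=1-1=0
cmp esi, 0  (cmp 0,0)
jne again: not taken
halt.
Total executed instructions: 24.

24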